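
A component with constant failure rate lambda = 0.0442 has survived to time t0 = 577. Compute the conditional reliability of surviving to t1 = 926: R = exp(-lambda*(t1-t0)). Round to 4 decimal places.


lambda = 0.0442
t0 = 577, t1 = 926
t1 - t0 = 349
lambda * (t1-t0) = 0.0442 * 349 = 15.4258
R = exp(-15.4258)
R = 0.0

0.0


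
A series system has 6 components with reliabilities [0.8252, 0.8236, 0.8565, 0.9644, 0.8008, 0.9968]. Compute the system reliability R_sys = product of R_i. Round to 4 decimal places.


Components: [0.8252, 0.8236, 0.8565, 0.9644, 0.8008, 0.9968]
After component 1 (R=0.8252): product = 0.8252
After component 2 (R=0.8236): product = 0.6796
After component 3 (R=0.8565): product = 0.5821
After component 4 (R=0.9644): product = 0.5614
After component 5 (R=0.8008): product = 0.4496
After component 6 (R=0.9968): product = 0.4481
R_sys = 0.4481

0.4481


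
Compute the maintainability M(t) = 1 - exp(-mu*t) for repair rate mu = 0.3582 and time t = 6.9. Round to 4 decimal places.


mu = 0.3582, t = 6.9
mu * t = 0.3582 * 6.9 = 2.4716
exp(-2.4716) = 0.0845
M(t) = 1 - 0.0845
M(t) = 0.9155

0.9155


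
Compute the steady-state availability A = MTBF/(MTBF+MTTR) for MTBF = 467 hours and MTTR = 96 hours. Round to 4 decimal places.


MTBF = 467
MTTR = 96
MTBF + MTTR = 563
A = 467 / 563
A = 0.8295

0.8295


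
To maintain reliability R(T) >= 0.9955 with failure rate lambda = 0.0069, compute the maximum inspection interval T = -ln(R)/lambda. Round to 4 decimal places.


R_target = 0.9955
lambda = 0.0069
-ln(0.9955) = 0.0045
T = 0.0045 / 0.0069
T = 0.6536

0.6536


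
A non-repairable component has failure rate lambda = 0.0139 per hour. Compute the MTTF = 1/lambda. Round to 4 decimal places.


lambda = 0.0139
MTTF = 1 / 0.0139
MTTF = 71.9424

71.9424


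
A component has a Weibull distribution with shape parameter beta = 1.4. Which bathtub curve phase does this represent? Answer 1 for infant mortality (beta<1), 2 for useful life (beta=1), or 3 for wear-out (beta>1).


beta = 1.4
Compare beta to 1:
beta < 1 => infant mortality (phase 1)
beta = 1 => useful life (phase 2)
beta > 1 => wear-out (phase 3)
Since beta = 1.4, this is wear-out (increasing failure rate)
Phase = 3

3


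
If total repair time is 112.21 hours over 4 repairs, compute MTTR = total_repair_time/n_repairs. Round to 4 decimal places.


total_repair_time = 112.21
n_repairs = 4
MTTR = 112.21 / 4
MTTR = 28.0525

28.0525


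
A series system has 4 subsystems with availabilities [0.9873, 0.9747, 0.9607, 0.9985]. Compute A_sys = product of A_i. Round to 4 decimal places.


Subsystems: [0.9873, 0.9747, 0.9607, 0.9985]
After subsystem 1 (A=0.9873): product = 0.9873
After subsystem 2 (A=0.9747): product = 0.9623
After subsystem 3 (A=0.9607): product = 0.9245
After subsystem 4 (A=0.9985): product = 0.9231
A_sys = 0.9231

0.9231


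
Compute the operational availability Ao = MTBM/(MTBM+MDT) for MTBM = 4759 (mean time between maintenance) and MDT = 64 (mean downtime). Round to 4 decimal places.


MTBM = 4759
MDT = 64
MTBM + MDT = 4823
Ao = 4759 / 4823
Ao = 0.9867

0.9867


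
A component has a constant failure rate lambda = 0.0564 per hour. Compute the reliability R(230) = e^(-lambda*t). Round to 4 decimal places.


lambda = 0.0564
t = 230
lambda * t = 12.972
R(t) = e^(-12.972)
R(t) = 0.0

0.0


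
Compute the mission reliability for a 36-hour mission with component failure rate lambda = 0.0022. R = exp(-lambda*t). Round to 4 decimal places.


lambda = 0.0022
mission_time = 36
lambda * t = 0.0022 * 36 = 0.0792
R = exp(-0.0792)
R = 0.9239

0.9239


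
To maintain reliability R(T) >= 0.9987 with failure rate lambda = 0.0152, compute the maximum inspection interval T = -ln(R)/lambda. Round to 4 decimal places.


R_target = 0.9987
lambda = 0.0152
-ln(0.9987) = 0.0013
T = 0.0013 / 0.0152
T = 0.0856

0.0856


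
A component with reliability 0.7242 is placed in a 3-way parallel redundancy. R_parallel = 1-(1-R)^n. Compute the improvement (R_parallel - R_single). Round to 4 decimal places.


R_single = 0.7242, n = 3
1 - R_single = 0.2758
(1 - R_single)^n = 0.2758^3 = 0.021
R_parallel = 1 - 0.021 = 0.979
Improvement = 0.979 - 0.7242
Improvement = 0.2548

0.2548


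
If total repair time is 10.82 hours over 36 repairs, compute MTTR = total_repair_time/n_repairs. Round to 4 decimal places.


total_repair_time = 10.82
n_repairs = 36
MTTR = 10.82 / 36
MTTR = 0.3006

0.3006


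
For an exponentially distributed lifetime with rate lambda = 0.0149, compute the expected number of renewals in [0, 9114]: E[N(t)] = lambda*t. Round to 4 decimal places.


lambda = 0.0149
t = 9114
E[N(t)] = lambda * t
E[N(t)] = 0.0149 * 9114
E[N(t)] = 135.7986

135.7986


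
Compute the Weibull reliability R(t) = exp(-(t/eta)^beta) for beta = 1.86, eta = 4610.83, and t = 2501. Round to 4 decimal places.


beta = 1.86, eta = 4610.83, t = 2501
t/eta = 2501 / 4610.83 = 0.5424
(t/eta)^beta = 0.5424^1.86 = 0.3205
R(t) = exp(-0.3205)
R(t) = 0.7258

0.7258


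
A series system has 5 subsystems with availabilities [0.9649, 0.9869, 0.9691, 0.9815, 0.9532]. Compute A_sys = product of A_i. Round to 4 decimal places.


Subsystems: [0.9649, 0.9869, 0.9691, 0.9815, 0.9532]
After subsystem 1 (A=0.9649): product = 0.9649
After subsystem 2 (A=0.9869): product = 0.9523
After subsystem 3 (A=0.9691): product = 0.9228
After subsystem 4 (A=0.9815): product = 0.9058
After subsystem 5 (A=0.9532): product = 0.8634
A_sys = 0.8634

0.8634


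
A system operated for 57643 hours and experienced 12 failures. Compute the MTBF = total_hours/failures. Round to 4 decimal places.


total_hours = 57643
failures = 12
MTBF = 57643 / 12
MTBF = 4803.5833

4803.5833


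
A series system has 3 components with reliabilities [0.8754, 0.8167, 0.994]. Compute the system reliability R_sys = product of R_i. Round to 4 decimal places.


Components: [0.8754, 0.8167, 0.994]
After component 1 (R=0.8754): product = 0.8754
After component 2 (R=0.8167): product = 0.7149
After component 3 (R=0.994): product = 0.7106
R_sys = 0.7106

0.7106


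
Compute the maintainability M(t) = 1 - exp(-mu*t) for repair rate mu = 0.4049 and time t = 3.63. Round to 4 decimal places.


mu = 0.4049, t = 3.63
mu * t = 0.4049 * 3.63 = 1.4698
exp(-1.4698) = 0.23
M(t) = 1 - 0.23
M(t) = 0.77

0.77


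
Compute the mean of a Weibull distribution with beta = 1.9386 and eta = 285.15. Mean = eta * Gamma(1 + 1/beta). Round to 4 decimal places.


beta = 1.9386, eta = 285.15
1/beta = 0.5158
1 + 1/beta = 1.5158
Gamma(1.5158) = 0.8868
Mean = 285.15 * 0.8868
Mean = 252.8832

252.8832


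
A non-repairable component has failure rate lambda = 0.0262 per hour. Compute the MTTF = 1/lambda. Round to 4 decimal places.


lambda = 0.0262
MTTF = 1 / 0.0262
MTTF = 38.1679

38.1679


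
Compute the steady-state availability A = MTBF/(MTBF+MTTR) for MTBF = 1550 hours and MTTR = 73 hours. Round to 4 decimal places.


MTBF = 1550
MTTR = 73
MTBF + MTTR = 1623
A = 1550 / 1623
A = 0.955

0.955


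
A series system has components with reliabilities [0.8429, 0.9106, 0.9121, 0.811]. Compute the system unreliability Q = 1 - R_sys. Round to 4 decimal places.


Components: [0.8429, 0.9106, 0.9121, 0.811]
After component 1: product = 0.8429
After component 2: product = 0.7675
After component 3: product = 0.7001
After component 4: product = 0.5678
R_sys = 0.5678
Q = 1 - 0.5678 = 0.4322

0.4322


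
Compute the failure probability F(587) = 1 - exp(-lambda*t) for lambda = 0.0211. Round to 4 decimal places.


lambda = 0.0211, t = 587
lambda * t = 12.3857
exp(-12.3857) = 0.0
F(t) = 1 - 0.0
F(t) = 1.0

1.0


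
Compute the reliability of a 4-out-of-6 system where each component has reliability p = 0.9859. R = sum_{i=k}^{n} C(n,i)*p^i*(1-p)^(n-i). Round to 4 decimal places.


k = 4, n = 6, p = 0.9859
i=4: C(6,4)=15 * 0.9859^4 * 0.0141^2 = 0.0028
i=5: C(6,5)=6 * 0.9859^5 * 0.0141^1 = 0.0788
i=6: C(6,6)=1 * 0.9859^6 * 0.0141^0 = 0.9183
R = sum of terms = 0.9999

0.9999


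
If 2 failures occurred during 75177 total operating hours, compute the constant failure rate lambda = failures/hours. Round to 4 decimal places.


failures = 2
total_hours = 75177
lambda = 2 / 75177
lambda = 0.0

0.0


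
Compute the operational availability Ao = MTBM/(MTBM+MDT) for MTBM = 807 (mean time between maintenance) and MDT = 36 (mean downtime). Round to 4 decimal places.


MTBM = 807
MDT = 36
MTBM + MDT = 843
Ao = 807 / 843
Ao = 0.9573

0.9573


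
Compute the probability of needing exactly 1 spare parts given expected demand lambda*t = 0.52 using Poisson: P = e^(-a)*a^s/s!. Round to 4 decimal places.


a = 0.52, s = 1
e^(-a) = e^(-0.52) = 0.5945
a^s = 0.52^1 = 0.52
s! = 1
P = 0.5945 * 0.52 / 1
P = 0.3092

0.3092


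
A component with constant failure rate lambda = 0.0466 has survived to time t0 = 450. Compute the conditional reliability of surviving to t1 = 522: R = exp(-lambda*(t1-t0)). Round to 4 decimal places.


lambda = 0.0466
t0 = 450, t1 = 522
t1 - t0 = 72
lambda * (t1-t0) = 0.0466 * 72 = 3.3552
R = exp(-3.3552)
R = 0.0349

0.0349


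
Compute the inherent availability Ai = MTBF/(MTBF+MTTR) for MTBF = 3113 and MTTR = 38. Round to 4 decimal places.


MTBF = 3113
MTTR = 38
MTBF + MTTR = 3151
Ai = 3113 / 3151
Ai = 0.9879

0.9879


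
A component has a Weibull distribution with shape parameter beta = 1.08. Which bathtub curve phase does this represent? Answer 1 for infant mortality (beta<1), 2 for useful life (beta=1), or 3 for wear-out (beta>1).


beta = 1.08
Compare beta to 1:
beta < 1 => infant mortality (phase 1)
beta = 1 => useful life (phase 2)
beta > 1 => wear-out (phase 3)
Since beta = 1.08, this is wear-out (increasing failure rate)
Phase = 3

3


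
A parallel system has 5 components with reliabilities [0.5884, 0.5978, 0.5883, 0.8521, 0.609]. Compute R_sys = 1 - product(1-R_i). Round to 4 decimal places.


Components: [0.5884, 0.5978, 0.5883, 0.8521, 0.609]
(1 - 0.5884) = 0.4116, running product = 0.4116
(1 - 0.5978) = 0.4022, running product = 0.1655
(1 - 0.5883) = 0.4117, running product = 0.0682
(1 - 0.8521) = 0.1479, running product = 0.0101
(1 - 0.609) = 0.391, running product = 0.0039
Product of (1-R_i) = 0.0039
R_sys = 1 - 0.0039 = 0.9961

0.9961


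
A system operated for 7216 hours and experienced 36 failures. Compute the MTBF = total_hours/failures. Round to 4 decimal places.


total_hours = 7216
failures = 36
MTBF = 7216 / 36
MTBF = 200.4444

200.4444


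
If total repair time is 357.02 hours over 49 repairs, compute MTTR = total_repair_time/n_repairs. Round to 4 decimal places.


total_repair_time = 357.02
n_repairs = 49
MTTR = 357.02 / 49
MTTR = 7.2861

7.2861


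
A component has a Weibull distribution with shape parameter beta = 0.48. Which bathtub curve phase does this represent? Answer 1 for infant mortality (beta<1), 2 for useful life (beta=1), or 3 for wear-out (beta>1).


beta = 0.48
Compare beta to 1:
beta < 1 => infant mortality (phase 1)
beta = 1 => useful life (phase 2)
beta > 1 => wear-out (phase 3)
Since beta = 0.48, this is infant mortality (decreasing failure rate)
Phase = 1

1


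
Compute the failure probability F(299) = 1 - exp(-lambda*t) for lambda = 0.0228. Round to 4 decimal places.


lambda = 0.0228, t = 299
lambda * t = 6.8172
exp(-6.8172) = 0.0011
F(t) = 1 - 0.0011
F(t) = 0.9989

0.9989


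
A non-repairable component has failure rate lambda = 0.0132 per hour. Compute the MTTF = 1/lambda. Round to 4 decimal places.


lambda = 0.0132
MTTF = 1 / 0.0132
MTTF = 75.7576

75.7576


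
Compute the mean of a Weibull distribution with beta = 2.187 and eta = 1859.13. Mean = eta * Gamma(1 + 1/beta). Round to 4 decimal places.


beta = 2.187, eta = 1859.13
1/beta = 0.4572
1 + 1/beta = 1.4572
Gamma(1.4572) = 0.8856
Mean = 1859.13 * 0.8856
Mean = 1646.4668

1646.4668


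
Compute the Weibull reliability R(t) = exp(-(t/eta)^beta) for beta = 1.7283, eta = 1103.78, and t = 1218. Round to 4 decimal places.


beta = 1.7283, eta = 1103.78, t = 1218
t/eta = 1218 / 1103.78 = 1.1035
(t/eta)^beta = 1.1035^1.7283 = 1.1855
R(t) = exp(-1.1855)
R(t) = 0.3056

0.3056


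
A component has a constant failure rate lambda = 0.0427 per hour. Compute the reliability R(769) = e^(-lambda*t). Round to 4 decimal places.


lambda = 0.0427
t = 769
lambda * t = 32.8363
R(t) = e^(-32.8363)
R(t) = 0.0

0.0


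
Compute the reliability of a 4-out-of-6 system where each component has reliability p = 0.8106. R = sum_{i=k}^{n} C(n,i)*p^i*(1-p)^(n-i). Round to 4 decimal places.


k = 4, n = 6, p = 0.8106
i=4: C(6,4)=15 * 0.8106^4 * 0.1894^2 = 0.2323
i=5: C(6,5)=6 * 0.8106^5 * 0.1894^1 = 0.3977
i=6: C(6,6)=1 * 0.8106^6 * 0.1894^0 = 0.2837
R = sum of terms = 0.9137

0.9137


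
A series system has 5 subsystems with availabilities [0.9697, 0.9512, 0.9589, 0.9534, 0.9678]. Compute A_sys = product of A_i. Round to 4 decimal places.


Subsystems: [0.9697, 0.9512, 0.9589, 0.9534, 0.9678]
After subsystem 1 (A=0.9697): product = 0.9697
After subsystem 2 (A=0.9512): product = 0.9224
After subsystem 3 (A=0.9589): product = 0.8845
After subsystem 4 (A=0.9534): product = 0.8433
After subsystem 5 (A=0.9678): product = 0.8161
A_sys = 0.8161

0.8161


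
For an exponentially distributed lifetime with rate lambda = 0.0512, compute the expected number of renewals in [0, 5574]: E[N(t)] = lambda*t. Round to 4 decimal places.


lambda = 0.0512
t = 5574
E[N(t)] = lambda * t
E[N(t)] = 0.0512 * 5574
E[N(t)] = 285.3888

285.3888


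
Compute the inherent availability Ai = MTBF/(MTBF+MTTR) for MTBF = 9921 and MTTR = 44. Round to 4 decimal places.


MTBF = 9921
MTTR = 44
MTBF + MTTR = 9965
Ai = 9921 / 9965
Ai = 0.9956

0.9956


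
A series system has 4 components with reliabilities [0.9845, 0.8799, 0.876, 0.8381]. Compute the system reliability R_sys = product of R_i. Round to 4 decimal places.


Components: [0.9845, 0.8799, 0.876, 0.8381]
After component 1 (R=0.9845): product = 0.9845
After component 2 (R=0.8799): product = 0.8663
After component 3 (R=0.876): product = 0.7588
After component 4 (R=0.8381): product = 0.636
R_sys = 0.636

0.636


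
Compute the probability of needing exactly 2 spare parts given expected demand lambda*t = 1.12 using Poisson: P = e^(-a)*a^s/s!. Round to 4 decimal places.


a = 1.12, s = 2
e^(-a) = e^(-1.12) = 0.3263
a^s = 1.12^2 = 1.2544
s! = 2
P = 0.3263 * 1.2544 / 2
P = 0.2046

0.2046


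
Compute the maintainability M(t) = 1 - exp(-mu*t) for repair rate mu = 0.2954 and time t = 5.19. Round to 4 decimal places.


mu = 0.2954, t = 5.19
mu * t = 0.2954 * 5.19 = 1.5331
exp(-1.5331) = 0.2159
M(t) = 1 - 0.2159
M(t) = 0.7841

0.7841


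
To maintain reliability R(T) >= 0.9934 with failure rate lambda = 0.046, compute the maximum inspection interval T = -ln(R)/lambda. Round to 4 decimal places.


R_target = 0.9934
lambda = 0.046
-ln(0.9934) = 0.0066
T = 0.0066 / 0.046
T = 0.144

0.144


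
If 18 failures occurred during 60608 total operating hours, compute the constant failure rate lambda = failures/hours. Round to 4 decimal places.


failures = 18
total_hours = 60608
lambda = 18 / 60608
lambda = 0.0003

0.0003


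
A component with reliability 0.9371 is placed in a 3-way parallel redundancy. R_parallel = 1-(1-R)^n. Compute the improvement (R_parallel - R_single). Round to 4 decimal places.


R_single = 0.9371, n = 3
1 - R_single = 0.0629
(1 - R_single)^n = 0.0629^3 = 0.0002
R_parallel = 1 - 0.0002 = 0.9998
Improvement = 0.9998 - 0.9371
Improvement = 0.0627

0.0627


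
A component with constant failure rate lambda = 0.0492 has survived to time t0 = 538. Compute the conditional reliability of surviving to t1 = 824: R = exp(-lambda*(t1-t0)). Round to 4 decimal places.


lambda = 0.0492
t0 = 538, t1 = 824
t1 - t0 = 286
lambda * (t1-t0) = 0.0492 * 286 = 14.0712
R = exp(-14.0712)
R = 0.0

0.0


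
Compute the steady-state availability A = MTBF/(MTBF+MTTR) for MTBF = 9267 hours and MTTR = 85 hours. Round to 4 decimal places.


MTBF = 9267
MTTR = 85
MTBF + MTTR = 9352
A = 9267 / 9352
A = 0.9909

0.9909


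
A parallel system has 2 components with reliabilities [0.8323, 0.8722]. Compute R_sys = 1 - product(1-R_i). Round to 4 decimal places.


Components: [0.8323, 0.8722]
(1 - 0.8323) = 0.1677, running product = 0.1677
(1 - 0.8722) = 0.1278, running product = 0.0214
Product of (1-R_i) = 0.0214
R_sys = 1 - 0.0214 = 0.9786

0.9786


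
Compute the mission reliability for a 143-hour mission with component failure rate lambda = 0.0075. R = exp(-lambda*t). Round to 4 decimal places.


lambda = 0.0075
mission_time = 143
lambda * t = 0.0075 * 143 = 1.0725
R = exp(-1.0725)
R = 0.3422

0.3422


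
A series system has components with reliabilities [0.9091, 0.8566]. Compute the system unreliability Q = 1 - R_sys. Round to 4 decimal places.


Components: [0.9091, 0.8566]
After component 1: product = 0.9091
After component 2: product = 0.7787
R_sys = 0.7787
Q = 1 - 0.7787 = 0.2213

0.2213


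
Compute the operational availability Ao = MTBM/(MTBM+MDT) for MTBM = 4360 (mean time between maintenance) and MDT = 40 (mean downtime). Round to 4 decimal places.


MTBM = 4360
MDT = 40
MTBM + MDT = 4400
Ao = 4360 / 4400
Ao = 0.9909

0.9909


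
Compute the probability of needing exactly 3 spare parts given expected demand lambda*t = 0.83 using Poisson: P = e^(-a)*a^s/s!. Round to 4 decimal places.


a = 0.83, s = 3
e^(-a) = e^(-0.83) = 0.436
a^s = 0.83^3 = 0.5718
s! = 6
P = 0.436 * 0.5718 / 6
P = 0.0416

0.0416


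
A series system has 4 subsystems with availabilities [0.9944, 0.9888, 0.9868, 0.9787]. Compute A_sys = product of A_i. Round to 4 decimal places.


Subsystems: [0.9944, 0.9888, 0.9868, 0.9787]
After subsystem 1 (A=0.9944): product = 0.9944
After subsystem 2 (A=0.9888): product = 0.9833
After subsystem 3 (A=0.9868): product = 0.9703
After subsystem 4 (A=0.9787): product = 0.9496
A_sys = 0.9496

0.9496


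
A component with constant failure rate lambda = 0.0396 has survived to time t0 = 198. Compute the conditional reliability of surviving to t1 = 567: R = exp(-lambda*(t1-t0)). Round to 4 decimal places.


lambda = 0.0396
t0 = 198, t1 = 567
t1 - t0 = 369
lambda * (t1-t0) = 0.0396 * 369 = 14.6124
R = exp(-14.6124)
R = 0.0

0.0


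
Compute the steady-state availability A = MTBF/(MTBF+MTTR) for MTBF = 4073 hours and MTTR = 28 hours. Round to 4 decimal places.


MTBF = 4073
MTTR = 28
MTBF + MTTR = 4101
A = 4073 / 4101
A = 0.9932

0.9932


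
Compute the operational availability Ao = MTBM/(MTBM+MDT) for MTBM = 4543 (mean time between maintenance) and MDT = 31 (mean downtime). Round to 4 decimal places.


MTBM = 4543
MDT = 31
MTBM + MDT = 4574
Ao = 4543 / 4574
Ao = 0.9932

0.9932


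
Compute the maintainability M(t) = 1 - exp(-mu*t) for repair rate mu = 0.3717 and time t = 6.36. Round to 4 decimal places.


mu = 0.3717, t = 6.36
mu * t = 0.3717 * 6.36 = 2.364
exp(-2.364) = 0.094
M(t) = 1 - 0.094
M(t) = 0.906

0.906


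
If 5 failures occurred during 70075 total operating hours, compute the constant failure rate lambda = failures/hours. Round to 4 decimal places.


failures = 5
total_hours = 70075
lambda = 5 / 70075
lambda = 0.0001

0.0001


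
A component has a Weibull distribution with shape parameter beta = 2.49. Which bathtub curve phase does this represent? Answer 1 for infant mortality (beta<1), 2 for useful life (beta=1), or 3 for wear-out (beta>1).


beta = 2.49
Compare beta to 1:
beta < 1 => infant mortality (phase 1)
beta = 1 => useful life (phase 2)
beta > 1 => wear-out (phase 3)
Since beta = 2.49, this is wear-out (increasing failure rate)
Phase = 3

3


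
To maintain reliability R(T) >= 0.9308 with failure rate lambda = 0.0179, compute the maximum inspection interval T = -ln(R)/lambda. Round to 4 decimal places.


R_target = 0.9308
lambda = 0.0179
-ln(0.9308) = 0.0717
T = 0.0717 / 0.0179
T = 4.0062

4.0062


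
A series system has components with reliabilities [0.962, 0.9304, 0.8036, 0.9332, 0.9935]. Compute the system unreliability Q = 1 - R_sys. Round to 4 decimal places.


Components: [0.962, 0.9304, 0.8036, 0.9332, 0.9935]
After component 1: product = 0.962
After component 2: product = 0.895
After component 3: product = 0.7193
After component 4: product = 0.6712
After component 5: product = 0.6668
R_sys = 0.6668
Q = 1 - 0.6668 = 0.3332

0.3332


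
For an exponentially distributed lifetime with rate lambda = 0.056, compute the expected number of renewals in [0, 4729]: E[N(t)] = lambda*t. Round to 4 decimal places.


lambda = 0.056
t = 4729
E[N(t)] = lambda * t
E[N(t)] = 0.056 * 4729
E[N(t)] = 264.824

264.824


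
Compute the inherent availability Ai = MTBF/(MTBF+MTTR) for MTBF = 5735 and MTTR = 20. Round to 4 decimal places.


MTBF = 5735
MTTR = 20
MTBF + MTTR = 5755
Ai = 5735 / 5755
Ai = 0.9965

0.9965


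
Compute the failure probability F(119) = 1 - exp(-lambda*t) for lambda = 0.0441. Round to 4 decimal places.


lambda = 0.0441, t = 119
lambda * t = 5.2479
exp(-5.2479) = 0.0053
F(t) = 1 - 0.0053
F(t) = 0.9947

0.9947


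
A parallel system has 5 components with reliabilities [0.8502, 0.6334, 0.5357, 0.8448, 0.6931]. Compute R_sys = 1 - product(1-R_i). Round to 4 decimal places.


Components: [0.8502, 0.6334, 0.5357, 0.8448, 0.6931]
(1 - 0.8502) = 0.1498, running product = 0.1498
(1 - 0.6334) = 0.3666, running product = 0.0549
(1 - 0.5357) = 0.4643, running product = 0.0255
(1 - 0.8448) = 0.1552, running product = 0.004
(1 - 0.6931) = 0.3069, running product = 0.0012
Product of (1-R_i) = 0.0012
R_sys = 1 - 0.0012 = 0.9988

0.9988


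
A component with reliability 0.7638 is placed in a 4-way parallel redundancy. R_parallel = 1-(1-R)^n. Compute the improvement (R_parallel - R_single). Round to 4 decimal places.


R_single = 0.7638, n = 4
1 - R_single = 0.2362
(1 - R_single)^n = 0.2362^4 = 0.0031
R_parallel = 1 - 0.0031 = 0.9969
Improvement = 0.9969 - 0.7638
Improvement = 0.2331

0.2331


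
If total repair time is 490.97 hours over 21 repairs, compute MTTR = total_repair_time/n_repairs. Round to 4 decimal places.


total_repair_time = 490.97
n_repairs = 21
MTTR = 490.97 / 21
MTTR = 23.3795

23.3795


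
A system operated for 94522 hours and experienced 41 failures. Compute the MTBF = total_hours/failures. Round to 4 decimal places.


total_hours = 94522
failures = 41
MTBF = 94522 / 41
MTBF = 2305.4146

2305.4146


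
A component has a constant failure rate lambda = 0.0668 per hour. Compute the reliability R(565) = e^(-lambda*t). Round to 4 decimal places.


lambda = 0.0668
t = 565
lambda * t = 37.742
R(t) = e^(-37.742)
R(t) = 0.0

0.0


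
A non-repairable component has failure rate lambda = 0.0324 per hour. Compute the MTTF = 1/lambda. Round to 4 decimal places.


lambda = 0.0324
MTTF = 1 / 0.0324
MTTF = 30.8642

30.8642


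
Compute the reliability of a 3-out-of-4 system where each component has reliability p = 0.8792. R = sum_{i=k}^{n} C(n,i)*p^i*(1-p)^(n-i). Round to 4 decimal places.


k = 3, n = 4, p = 0.8792
i=3: C(4,3)=4 * 0.8792^3 * 0.1208^1 = 0.3284
i=4: C(4,4)=1 * 0.8792^4 * 0.1208^0 = 0.5975
R = sum of terms = 0.9259

0.9259


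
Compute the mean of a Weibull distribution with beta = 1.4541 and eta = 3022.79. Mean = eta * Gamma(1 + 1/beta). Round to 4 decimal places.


beta = 1.4541, eta = 3022.79
1/beta = 0.6877
1 + 1/beta = 1.6877
Gamma(1.6877) = 0.9064
Mean = 3022.79 * 0.9064
Mean = 2739.7583

2739.7583


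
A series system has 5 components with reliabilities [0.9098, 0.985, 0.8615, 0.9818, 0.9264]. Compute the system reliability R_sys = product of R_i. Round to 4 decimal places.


Components: [0.9098, 0.985, 0.8615, 0.9818, 0.9264]
After component 1 (R=0.9098): product = 0.9098
After component 2 (R=0.985): product = 0.8962
After component 3 (R=0.8615): product = 0.772
After component 4 (R=0.9818): product = 0.758
After component 5 (R=0.9264): product = 0.7022
R_sys = 0.7022

0.7022


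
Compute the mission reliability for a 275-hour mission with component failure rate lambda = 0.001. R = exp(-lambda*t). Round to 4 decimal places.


lambda = 0.001
mission_time = 275
lambda * t = 0.001 * 275 = 0.275
R = exp(-0.275)
R = 0.7596

0.7596


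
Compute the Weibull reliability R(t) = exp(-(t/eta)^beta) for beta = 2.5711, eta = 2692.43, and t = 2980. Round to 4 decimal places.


beta = 2.5711, eta = 2692.43, t = 2980
t/eta = 2980 / 2692.43 = 1.1068
(t/eta)^beta = 1.1068^2.5711 = 1.2981
R(t) = exp(-1.2981)
R(t) = 0.273

0.273


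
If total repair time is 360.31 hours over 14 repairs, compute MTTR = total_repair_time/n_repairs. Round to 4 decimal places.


total_repair_time = 360.31
n_repairs = 14
MTTR = 360.31 / 14
MTTR = 25.7364

25.7364


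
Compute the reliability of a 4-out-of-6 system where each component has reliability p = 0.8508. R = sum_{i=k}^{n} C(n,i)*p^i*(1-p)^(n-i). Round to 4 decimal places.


k = 4, n = 6, p = 0.8508
i=4: C(6,4)=15 * 0.8508^4 * 0.1492^2 = 0.175
i=5: C(6,5)=6 * 0.8508^5 * 0.1492^1 = 0.3991
i=6: C(6,6)=1 * 0.8508^6 * 0.1492^0 = 0.3793
R = sum of terms = 0.9533

0.9533


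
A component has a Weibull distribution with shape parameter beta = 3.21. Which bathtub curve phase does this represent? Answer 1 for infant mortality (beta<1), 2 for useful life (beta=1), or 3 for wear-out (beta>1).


beta = 3.21
Compare beta to 1:
beta < 1 => infant mortality (phase 1)
beta = 1 => useful life (phase 2)
beta > 1 => wear-out (phase 3)
Since beta = 3.21, this is wear-out (increasing failure rate)
Phase = 3

3


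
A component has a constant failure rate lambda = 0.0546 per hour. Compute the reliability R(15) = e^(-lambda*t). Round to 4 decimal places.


lambda = 0.0546
t = 15
lambda * t = 0.819
R(t) = e^(-0.819)
R(t) = 0.4409

0.4409


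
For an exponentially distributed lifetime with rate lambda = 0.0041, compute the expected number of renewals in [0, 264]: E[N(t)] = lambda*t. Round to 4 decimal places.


lambda = 0.0041
t = 264
E[N(t)] = lambda * t
E[N(t)] = 0.0041 * 264
E[N(t)] = 1.0824

1.0824


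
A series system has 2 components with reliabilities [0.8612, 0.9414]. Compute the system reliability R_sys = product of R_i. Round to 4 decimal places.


Components: [0.8612, 0.9414]
After component 1 (R=0.8612): product = 0.8612
After component 2 (R=0.9414): product = 0.8107
R_sys = 0.8107

0.8107


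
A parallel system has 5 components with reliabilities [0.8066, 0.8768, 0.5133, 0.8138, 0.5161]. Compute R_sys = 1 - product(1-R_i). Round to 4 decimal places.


Components: [0.8066, 0.8768, 0.5133, 0.8138, 0.5161]
(1 - 0.8066) = 0.1934, running product = 0.1934
(1 - 0.8768) = 0.1232, running product = 0.0238
(1 - 0.5133) = 0.4867, running product = 0.0116
(1 - 0.8138) = 0.1862, running product = 0.0022
(1 - 0.5161) = 0.4839, running product = 0.001
Product of (1-R_i) = 0.001
R_sys = 1 - 0.001 = 0.999

0.999


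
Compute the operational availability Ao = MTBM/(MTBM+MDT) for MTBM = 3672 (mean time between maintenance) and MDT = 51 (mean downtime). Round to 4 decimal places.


MTBM = 3672
MDT = 51
MTBM + MDT = 3723
Ao = 3672 / 3723
Ao = 0.9863

0.9863


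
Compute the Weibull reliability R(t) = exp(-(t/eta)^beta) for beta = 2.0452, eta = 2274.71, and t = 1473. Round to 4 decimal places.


beta = 2.0452, eta = 2274.71, t = 1473
t/eta = 1473 / 2274.71 = 0.6476
(t/eta)^beta = 0.6476^2.0452 = 0.4112
R(t) = exp(-0.4112)
R(t) = 0.6629

0.6629


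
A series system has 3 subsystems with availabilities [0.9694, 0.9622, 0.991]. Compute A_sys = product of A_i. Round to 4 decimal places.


Subsystems: [0.9694, 0.9622, 0.991]
After subsystem 1 (A=0.9694): product = 0.9694
After subsystem 2 (A=0.9622): product = 0.9328
After subsystem 3 (A=0.991): product = 0.9244
A_sys = 0.9244

0.9244


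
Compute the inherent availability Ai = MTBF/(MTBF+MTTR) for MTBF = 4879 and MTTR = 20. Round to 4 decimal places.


MTBF = 4879
MTTR = 20
MTBF + MTTR = 4899
Ai = 4879 / 4899
Ai = 0.9959

0.9959


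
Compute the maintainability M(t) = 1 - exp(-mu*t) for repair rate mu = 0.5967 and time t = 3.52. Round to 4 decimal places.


mu = 0.5967, t = 3.52
mu * t = 0.5967 * 3.52 = 2.1004
exp(-2.1004) = 0.1224
M(t) = 1 - 0.1224
M(t) = 0.8776

0.8776


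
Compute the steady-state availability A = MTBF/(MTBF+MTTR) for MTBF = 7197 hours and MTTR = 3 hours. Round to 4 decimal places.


MTBF = 7197
MTTR = 3
MTBF + MTTR = 7200
A = 7197 / 7200
A = 0.9996

0.9996


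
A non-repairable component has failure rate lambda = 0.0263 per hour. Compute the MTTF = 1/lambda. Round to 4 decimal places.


lambda = 0.0263
MTTF = 1 / 0.0263
MTTF = 38.0228

38.0228


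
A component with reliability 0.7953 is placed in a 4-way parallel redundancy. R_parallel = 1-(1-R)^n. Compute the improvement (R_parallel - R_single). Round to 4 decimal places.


R_single = 0.7953, n = 4
1 - R_single = 0.2047
(1 - R_single)^n = 0.2047^4 = 0.0018
R_parallel = 1 - 0.0018 = 0.9982
Improvement = 0.9982 - 0.7953
Improvement = 0.2029

0.2029


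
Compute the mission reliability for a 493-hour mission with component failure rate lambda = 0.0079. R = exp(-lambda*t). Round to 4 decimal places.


lambda = 0.0079
mission_time = 493
lambda * t = 0.0079 * 493 = 3.8947
R = exp(-3.8947)
R = 0.0203

0.0203


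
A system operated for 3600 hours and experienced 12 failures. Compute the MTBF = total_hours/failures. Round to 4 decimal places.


total_hours = 3600
failures = 12
MTBF = 3600 / 12
MTBF = 300.0

300.0


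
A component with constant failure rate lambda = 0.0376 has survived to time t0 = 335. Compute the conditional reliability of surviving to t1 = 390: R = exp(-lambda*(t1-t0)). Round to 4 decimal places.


lambda = 0.0376
t0 = 335, t1 = 390
t1 - t0 = 55
lambda * (t1-t0) = 0.0376 * 55 = 2.068
R = exp(-2.068)
R = 0.1264

0.1264


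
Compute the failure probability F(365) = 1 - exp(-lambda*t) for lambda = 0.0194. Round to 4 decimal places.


lambda = 0.0194, t = 365
lambda * t = 7.081
exp(-7.081) = 0.0008
F(t) = 1 - 0.0008
F(t) = 0.9992

0.9992


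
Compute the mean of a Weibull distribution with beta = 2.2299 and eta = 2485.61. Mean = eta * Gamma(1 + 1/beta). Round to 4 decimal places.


beta = 2.2299, eta = 2485.61
1/beta = 0.4485
1 + 1/beta = 1.4485
Gamma(1.4485) = 0.8857
Mean = 2485.61 * 0.8857
Mean = 2201.45

2201.45


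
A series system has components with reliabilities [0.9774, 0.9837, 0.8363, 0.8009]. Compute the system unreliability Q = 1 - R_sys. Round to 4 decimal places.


Components: [0.9774, 0.9837, 0.8363, 0.8009]
After component 1: product = 0.9774
After component 2: product = 0.9615
After component 3: product = 0.8041
After component 4: product = 0.644
R_sys = 0.644
Q = 1 - 0.644 = 0.356

0.356


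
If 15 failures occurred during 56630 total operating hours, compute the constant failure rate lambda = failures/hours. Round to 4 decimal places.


failures = 15
total_hours = 56630
lambda = 15 / 56630
lambda = 0.0003

0.0003


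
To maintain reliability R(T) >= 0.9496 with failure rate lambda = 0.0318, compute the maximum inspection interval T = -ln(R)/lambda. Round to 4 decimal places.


R_target = 0.9496
lambda = 0.0318
-ln(0.9496) = 0.0517
T = 0.0517 / 0.0318
T = 1.6262

1.6262


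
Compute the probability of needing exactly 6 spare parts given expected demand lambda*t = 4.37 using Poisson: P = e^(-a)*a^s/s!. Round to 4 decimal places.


a = 4.37, s = 6
e^(-a) = e^(-4.37) = 0.0127
a^s = 4.37^6 = 6964.4788
s! = 720
P = 0.0127 * 6964.4788 / 720
P = 0.1224

0.1224


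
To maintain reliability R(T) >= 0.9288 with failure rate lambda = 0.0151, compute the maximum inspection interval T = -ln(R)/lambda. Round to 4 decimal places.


R_target = 0.9288
lambda = 0.0151
-ln(0.9288) = 0.0739
T = 0.0739 / 0.0151
T = 4.8915

4.8915


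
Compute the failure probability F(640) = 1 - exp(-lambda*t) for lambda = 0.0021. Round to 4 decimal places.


lambda = 0.0021, t = 640
lambda * t = 1.344
exp(-1.344) = 0.2608
F(t) = 1 - 0.2608
F(t) = 0.7392

0.7392


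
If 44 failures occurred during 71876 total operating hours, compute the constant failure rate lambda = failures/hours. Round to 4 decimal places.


failures = 44
total_hours = 71876
lambda = 44 / 71876
lambda = 0.0006

0.0006


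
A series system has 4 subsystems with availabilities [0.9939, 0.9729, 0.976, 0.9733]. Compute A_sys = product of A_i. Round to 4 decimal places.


Subsystems: [0.9939, 0.9729, 0.976, 0.9733]
After subsystem 1 (A=0.9939): product = 0.9939
After subsystem 2 (A=0.9729): product = 0.967
After subsystem 3 (A=0.976): product = 0.9438
After subsystem 4 (A=0.9733): product = 0.9186
A_sys = 0.9186

0.9186


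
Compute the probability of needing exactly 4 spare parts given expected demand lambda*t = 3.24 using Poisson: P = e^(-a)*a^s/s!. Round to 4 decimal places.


a = 3.24, s = 4
e^(-a) = e^(-3.24) = 0.0392
a^s = 3.24^4 = 110.1996
s! = 24
P = 0.0392 * 110.1996 / 24
P = 0.1798

0.1798


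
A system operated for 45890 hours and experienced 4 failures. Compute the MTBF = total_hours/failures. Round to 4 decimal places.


total_hours = 45890
failures = 4
MTBF = 45890 / 4
MTBF = 11472.5

11472.5


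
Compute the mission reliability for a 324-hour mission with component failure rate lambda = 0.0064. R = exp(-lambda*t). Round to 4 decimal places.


lambda = 0.0064
mission_time = 324
lambda * t = 0.0064 * 324 = 2.0736
R = exp(-2.0736)
R = 0.1257

0.1257


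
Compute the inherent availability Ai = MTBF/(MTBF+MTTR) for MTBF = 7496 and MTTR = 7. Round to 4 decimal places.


MTBF = 7496
MTTR = 7
MTBF + MTTR = 7503
Ai = 7496 / 7503
Ai = 0.9991

0.9991


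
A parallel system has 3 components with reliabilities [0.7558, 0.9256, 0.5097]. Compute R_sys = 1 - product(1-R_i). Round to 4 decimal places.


Components: [0.7558, 0.9256, 0.5097]
(1 - 0.7558) = 0.2442, running product = 0.2442
(1 - 0.9256) = 0.0744, running product = 0.0182
(1 - 0.5097) = 0.4903, running product = 0.0089
Product of (1-R_i) = 0.0089
R_sys = 1 - 0.0089 = 0.9911

0.9911


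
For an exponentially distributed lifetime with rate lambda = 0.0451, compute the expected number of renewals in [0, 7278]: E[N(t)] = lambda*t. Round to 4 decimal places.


lambda = 0.0451
t = 7278
E[N(t)] = lambda * t
E[N(t)] = 0.0451 * 7278
E[N(t)] = 328.2378

328.2378


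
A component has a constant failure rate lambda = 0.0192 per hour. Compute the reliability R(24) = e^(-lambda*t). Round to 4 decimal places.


lambda = 0.0192
t = 24
lambda * t = 0.4608
R(t) = e^(-0.4608)
R(t) = 0.6308

0.6308


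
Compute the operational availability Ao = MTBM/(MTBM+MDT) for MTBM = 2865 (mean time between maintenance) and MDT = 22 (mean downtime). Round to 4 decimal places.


MTBM = 2865
MDT = 22
MTBM + MDT = 2887
Ao = 2865 / 2887
Ao = 0.9924

0.9924


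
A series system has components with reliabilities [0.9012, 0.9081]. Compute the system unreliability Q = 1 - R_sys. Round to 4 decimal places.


Components: [0.9012, 0.9081]
After component 1: product = 0.9012
After component 2: product = 0.8184
R_sys = 0.8184
Q = 1 - 0.8184 = 0.1816

0.1816


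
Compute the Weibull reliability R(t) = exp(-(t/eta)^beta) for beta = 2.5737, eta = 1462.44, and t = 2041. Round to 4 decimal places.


beta = 2.5737, eta = 1462.44, t = 2041
t/eta = 2041 / 1462.44 = 1.3956
(t/eta)^beta = 1.3956^2.5737 = 2.3582
R(t) = exp(-2.3582)
R(t) = 0.0946

0.0946


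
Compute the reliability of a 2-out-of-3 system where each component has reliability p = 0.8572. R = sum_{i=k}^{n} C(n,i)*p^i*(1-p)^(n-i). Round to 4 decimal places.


k = 2, n = 3, p = 0.8572
i=2: C(3,2)=3 * 0.8572^2 * 0.1428^1 = 0.3148
i=3: C(3,3)=1 * 0.8572^3 * 0.1428^0 = 0.6299
R = sum of terms = 0.9446

0.9446


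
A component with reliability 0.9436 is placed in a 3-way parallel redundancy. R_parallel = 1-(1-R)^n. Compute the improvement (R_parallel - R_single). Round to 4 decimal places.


R_single = 0.9436, n = 3
1 - R_single = 0.0564
(1 - R_single)^n = 0.0564^3 = 0.0002
R_parallel = 1 - 0.0002 = 0.9998
Improvement = 0.9998 - 0.9436
Improvement = 0.0562

0.0562


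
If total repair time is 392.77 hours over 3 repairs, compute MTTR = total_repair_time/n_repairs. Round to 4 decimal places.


total_repair_time = 392.77
n_repairs = 3
MTTR = 392.77 / 3
MTTR = 130.9233

130.9233


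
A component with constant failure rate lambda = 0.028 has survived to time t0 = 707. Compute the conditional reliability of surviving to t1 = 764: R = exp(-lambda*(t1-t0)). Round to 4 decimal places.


lambda = 0.028
t0 = 707, t1 = 764
t1 - t0 = 57
lambda * (t1-t0) = 0.028 * 57 = 1.596
R = exp(-1.596)
R = 0.2027

0.2027


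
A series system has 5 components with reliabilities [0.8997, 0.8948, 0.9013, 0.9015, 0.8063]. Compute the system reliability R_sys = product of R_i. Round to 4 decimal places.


Components: [0.8997, 0.8948, 0.9013, 0.9015, 0.8063]
After component 1 (R=0.8997): product = 0.8997
After component 2 (R=0.8948): product = 0.8051
After component 3 (R=0.9013): product = 0.7256
After component 4 (R=0.9015): product = 0.6541
After component 5 (R=0.8063): product = 0.5274
R_sys = 0.5274

0.5274


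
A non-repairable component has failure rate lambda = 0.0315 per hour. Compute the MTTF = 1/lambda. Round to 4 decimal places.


lambda = 0.0315
MTTF = 1 / 0.0315
MTTF = 31.746

31.746


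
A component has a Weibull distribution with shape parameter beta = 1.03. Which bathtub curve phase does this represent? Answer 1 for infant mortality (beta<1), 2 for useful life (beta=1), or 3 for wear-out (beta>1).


beta = 1.03
Compare beta to 1:
beta < 1 => infant mortality (phase 1)
beta = 1 => useful life (phase 2)
beta > 1 => wear-out (phase 3)
Since beta = 1.03, this is wear-out (increasing failure rate)
Phase = 3

3


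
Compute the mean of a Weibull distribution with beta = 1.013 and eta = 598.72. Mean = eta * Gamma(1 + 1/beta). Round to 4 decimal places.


beta = 1.013, eta = 598.72
1/beta = 0.9872
1 + 1/beta = 1.9872
Gamma(1.9872) = 0.9946
Mean = 598.72 * 0.9946
Mean = 595.5121

595.5121


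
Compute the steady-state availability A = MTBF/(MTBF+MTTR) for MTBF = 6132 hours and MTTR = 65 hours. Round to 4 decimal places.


MTBF = 6132
MTTR = 65
MTBF + MTTR = 6197
A = 6132 / 6197
A = 0.9895

0.9895


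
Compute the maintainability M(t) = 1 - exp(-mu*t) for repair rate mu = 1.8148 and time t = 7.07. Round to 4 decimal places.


mu = 1.8148, t = 7.07
mu * t = 1.8148 * 7.07 = 12.8306
exp(-12.8306) = 0.0
M(t) = 1 - 0.0
M(t) = 1.0

1.0


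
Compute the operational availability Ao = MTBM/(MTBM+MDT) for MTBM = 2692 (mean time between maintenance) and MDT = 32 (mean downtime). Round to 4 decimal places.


MTBM = 2692
MDT = 32
MTBM + MDT = 2724
Ao = 2692 / 2724
Ao = 0.9883

0.9883


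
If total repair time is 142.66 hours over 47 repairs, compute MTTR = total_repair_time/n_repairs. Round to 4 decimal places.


total_repair_time = 142.66
n_repairs = 47
MTTR = 142.66 / 47
MTTR = 3.0353

3.0353


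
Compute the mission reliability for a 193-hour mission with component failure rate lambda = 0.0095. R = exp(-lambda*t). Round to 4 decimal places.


lambda = 0.0095
mission_time = 193
lambda * t = 0.0095 * 193 = 1.8335
R = exp(-1.8335)
R = 0.1599

0.1599


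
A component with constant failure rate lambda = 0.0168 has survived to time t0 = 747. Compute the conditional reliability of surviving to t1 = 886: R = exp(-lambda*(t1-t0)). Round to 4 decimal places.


lambda = 0.0168
t0 = 747, t1 = 886
t1 - t0 = 139
lambda * (t1-t0) = 0.0168 * 139 = 2.3352
R = exp(-2.3352)
R = 0.0968

0.0968


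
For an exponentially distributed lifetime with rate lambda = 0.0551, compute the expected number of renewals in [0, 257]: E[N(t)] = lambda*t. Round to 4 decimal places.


lambda = 0.0551
t = 257
E[N(t)] = lambda * t
E[N(t)] = 0.0551 * 257
E[N(t)] = 14.1607

14.1607
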